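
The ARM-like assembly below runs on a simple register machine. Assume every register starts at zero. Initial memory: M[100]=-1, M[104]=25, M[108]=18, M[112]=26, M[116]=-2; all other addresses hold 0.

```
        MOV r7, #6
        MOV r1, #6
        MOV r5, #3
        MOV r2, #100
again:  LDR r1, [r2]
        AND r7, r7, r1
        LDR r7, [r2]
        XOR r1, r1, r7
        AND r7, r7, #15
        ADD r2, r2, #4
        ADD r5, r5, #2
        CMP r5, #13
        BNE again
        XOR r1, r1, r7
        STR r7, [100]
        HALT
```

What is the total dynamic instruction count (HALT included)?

52

r7=6
r1=6
r5=3
r2=100
r1=M[100]=-1
r7=6&(-1)=6
r7=M[100]=-1
r1=(-1)^(-1)=0
r7=(-1)&15=15
r2=100+4=104
r5=3+2=5
CMP r5, #13  (cmp 5,13)
BNE again: taken
r1=M[104]=25
r7=15&25=9
r7=M[104]=25
r1=25^25=0
r7=25&15=9
r2=104+4=108
r5=5+2=7
CMP r5, #13  (cmp 7,13)
BNE again: taken
r1=M[108]=18
r7=9&18=0
r7=M[108]=18
r1=18^18=0
r7=18&15=2
r2=108+4=112
r5=7+2=9
CMP r5, #13  (cmp 9,13)
BNE again: taken
r1=M[112]=26
r7=2&26=2
r7=M[112]=26
r1=26^26=0
r7=26&15=10
r2=112+4=116
r5=9+2=11
CMP r5, #13  (cmp 11,13)
BNE again: taken
r1=M[116]=-2
r7=10&(-2)=10
r7=M[116]=-2
r1=(-2)^(-2)=0
r7=(-2)&15=14
r2=116+4=120
r5=11+2=13
CMP r5, #13  (cmp 13,13)
BNE again: not taken
r1=0^14=14
STR r7, [100] → M[100]=14
halt.
Total executed instructions: 52.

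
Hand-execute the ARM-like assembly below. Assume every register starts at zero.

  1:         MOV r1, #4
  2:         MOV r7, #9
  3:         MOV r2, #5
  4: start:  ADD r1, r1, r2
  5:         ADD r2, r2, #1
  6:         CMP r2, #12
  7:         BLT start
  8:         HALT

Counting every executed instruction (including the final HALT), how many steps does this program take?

MOV r1, #4 → r1=4
MOV r7, #9 → r7=9
MOV r2, #5 → r2=5
ADD r1, r1, r2 → r1=4+5=9
ADD r2, r2, #1 → r2=5+1=6
CMP r2, #12  (cmp 6,12)
BLT start: taken
ADD r1, r1, r2 → r1=9+6=15
ADD r2, r2, #1 → r2=6+1=7
CMP r2, #12  (cmp 7,12)
BLT start: taken
ADD r1, r1, r2 → r1=15+7=22
ADD r2, r2, #1 → r2=7+1=8
CMP r2, #12  (cmp 8,12)
BLT start: taken
ADD r1, r1, r2 → r1=22+8=30
ADD r2, r2, #1 → r2=8+1=9
CMP r2, #12  (cmp 9,12)
BLT start: taken
ADD r1, r1, r2 → r1=30+9=39
ADD r2, r2, #1 → r2=9+1=10
CMP r2, #12  (cmp 10,12)
BLT start: taken
ADD r1, r1, r2 → r1=39+10=49
ADD r2, r2, #1 → r2=10+1=11
CMP r2, #12  (cmp 11,12)
BLT start: taken
ADD r1, r1, r2 → r1=49+11=60
ADD r2, r2, #1 → r2=11+1=12
CMP r2, #12  (cmp 12,12)
BLT start: not taken
halt.
Total executed instructions: 32.

32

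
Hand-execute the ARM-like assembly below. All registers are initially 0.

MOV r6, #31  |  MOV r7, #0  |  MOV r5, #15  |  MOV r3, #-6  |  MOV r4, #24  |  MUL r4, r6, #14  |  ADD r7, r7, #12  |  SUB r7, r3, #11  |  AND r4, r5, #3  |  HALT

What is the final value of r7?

after MOV r6, #31: r6=31
after MOV r7, #0: r7=0
after MOV r5, #15: r5=15
after MOV r3, #-6: r3=-6
after MOV r4, #24: r4=24
after MUL r4, r6, #14: r4=31*14=434
after ADD r7, r7, #12: r7=0+12=12
after SUB r7, r3, #11: r7=(-6)-11=-17
after AND r4, r5, #3: r4=15&3=3
halt.

-17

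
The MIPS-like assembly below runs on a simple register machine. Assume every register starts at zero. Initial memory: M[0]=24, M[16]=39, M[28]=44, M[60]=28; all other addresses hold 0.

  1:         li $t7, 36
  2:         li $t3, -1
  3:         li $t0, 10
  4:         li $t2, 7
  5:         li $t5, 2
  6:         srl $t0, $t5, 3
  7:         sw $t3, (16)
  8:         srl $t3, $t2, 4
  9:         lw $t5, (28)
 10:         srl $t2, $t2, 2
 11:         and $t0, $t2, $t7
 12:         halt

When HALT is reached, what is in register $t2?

after li $t7, 36: $t7=36
after li $t3, -1: $t3=-1
after li $t0, 10: $t0=10
after li $t2, 7: $t2=7
after li $t5, 2: $t5=2
after srl $t0, $t5, 3: $t0=2>>3=0
sw $t3, (16) → M[16]=-1
after srl $t3, $t2, 4: $t3=7>>4=0
after lw $t5, (28): $t5=M[28]=44
after srl $t2, $t2, 2: $t2=7>>2=1
after and $t0, $t2, $t7: $t0=1&36=0
halt.

1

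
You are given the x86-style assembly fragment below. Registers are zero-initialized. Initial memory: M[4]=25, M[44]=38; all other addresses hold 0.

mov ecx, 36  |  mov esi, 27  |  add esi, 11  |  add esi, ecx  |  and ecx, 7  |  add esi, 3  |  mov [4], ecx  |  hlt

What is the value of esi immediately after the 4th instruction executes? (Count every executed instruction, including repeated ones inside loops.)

74

after mov ecx, 36: ecx=36
after mov esi, 27: esi=27
after add esi, 11: esi=27+11=38
after add esi, ecx: esi=38+36=74
After step 4: esi = 74.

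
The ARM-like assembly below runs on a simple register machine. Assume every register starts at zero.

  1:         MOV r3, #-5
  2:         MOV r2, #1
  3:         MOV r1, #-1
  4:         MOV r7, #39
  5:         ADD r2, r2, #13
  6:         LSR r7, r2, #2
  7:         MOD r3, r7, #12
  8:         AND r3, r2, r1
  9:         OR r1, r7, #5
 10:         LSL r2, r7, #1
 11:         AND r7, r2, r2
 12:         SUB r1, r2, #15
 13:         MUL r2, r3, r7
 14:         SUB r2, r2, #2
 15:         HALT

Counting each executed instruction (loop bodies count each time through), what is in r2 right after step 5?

14

MOV r3, #-5 → r3=-5
MOV r2, #1 → r2=1
MOV r1, #-1 → r1=-1
MOV r7, #39 → r7=39
ADD r2, r2, #13 → r2=1+13=14
After step 5: r2 = 14.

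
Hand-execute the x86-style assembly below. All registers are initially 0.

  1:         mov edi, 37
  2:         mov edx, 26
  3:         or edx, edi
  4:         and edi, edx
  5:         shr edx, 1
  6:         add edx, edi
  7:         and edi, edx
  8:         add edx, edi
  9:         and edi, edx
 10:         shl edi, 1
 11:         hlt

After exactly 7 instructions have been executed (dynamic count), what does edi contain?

after mov edi, 37: edi=37
after mov edx, 26: edx=26
after or edx, edi: edx=26|37=63
after and edi, edx: edi=37&63=37
after shr edx, 1: edx=63>>1=31
after add edx, edi: edx=31+37=68
after and edi, edx: edi=37&68=4
After step 7: edi = 4.

4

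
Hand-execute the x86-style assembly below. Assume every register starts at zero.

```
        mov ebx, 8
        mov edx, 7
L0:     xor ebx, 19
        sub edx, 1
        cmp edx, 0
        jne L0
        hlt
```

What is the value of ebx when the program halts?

27

mov ebx, 8 → ebx=8
mov edx, 7 → edx=7
xor ebx, 19 → ebx=8^19=27
sub edx, 1 → edx=7-1=6
cmp edx, 0  (cmp 6,0)
jne L0: taken
xor ebx, 19 → ebx=27^19=8
sub edx, 1 → edx=6-1=5
cmp edx, 0  (cmp 5,0)
jne L0: taken
xor ebx, 19 → ebx=8^19=27
sub edx, 1 → edx=5-1=4
cmp edx, 0  (cmp 4,0)
jne L0: taken
xor ebx, 19 → ebx=27^19=8
sub edx, 1 → edx=4-1=3
cmp edx, 0  (cmp 3,0)
jne L0: taken
xor ebx, 19 → ebx=8^19=27
sub edx, 1 → edx=3-1=2
cmp edx, 0  (cmp 2,0)
jne L0: taken
xor ebx, 19 → ebx=27^19=8
sub edx, 1 → edx=2-1=1
cmp edx, 0  (cmp 1,0)
jne L0: taken
xor ebx, 19 → ebx=8^19=27
sub edx, 1 → edx=1-1=0
cmp edx, 0  (cmp 0,0)
jne L0: not taken
halt.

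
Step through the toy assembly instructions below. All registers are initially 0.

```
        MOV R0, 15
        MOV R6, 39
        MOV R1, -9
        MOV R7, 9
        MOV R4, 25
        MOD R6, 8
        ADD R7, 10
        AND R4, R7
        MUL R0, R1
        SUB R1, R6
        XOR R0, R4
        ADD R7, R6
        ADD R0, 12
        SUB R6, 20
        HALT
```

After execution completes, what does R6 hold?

-13

after MOV R0, 15: R0=15
after MOV R6, 39: R6=39
after MOV R1, -9: R1=-9
after MOV R7, 9: R7=9
after MOV R4, 25: R4=25
after MOD R6, 8: R6=39%8=7
after ADD R7, 10: R7=9+10=19
after AND R4, R7: R4=25&19=17
after MUL R0, R1: R0=15*(-9)=-135
after SUB R1, R6: R1=(-9)-7=-16
after XOR R0, R4: R0=(-135)^17=-152
after ADD R7, R6: R7=19+7=26
after ADD R0, 12: R0=(-152)+12=-140
after SUB R6, 20: R6=7-20=-13
halt.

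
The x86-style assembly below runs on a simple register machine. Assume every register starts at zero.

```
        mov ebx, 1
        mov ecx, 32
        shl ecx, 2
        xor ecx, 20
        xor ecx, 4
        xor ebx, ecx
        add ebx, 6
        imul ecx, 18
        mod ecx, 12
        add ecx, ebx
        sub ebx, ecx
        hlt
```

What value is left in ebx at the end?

after mov ebx, 1: ebx=1
after mov ecx, 32: ecx=32
after shl ecx, 2: ecx=32<<2=128
after xor ecx, 20: ecx=128^20=148
after xor ecx, 4: ecx=148^4=144
after xor ebx, ecx: ebx=1^144=145
after add ebx, 6: ebx=145+6=151
after imul ecx, 18: ecx=144*18=2592
after mod ecx, 12: ecx=2592%12=0
after add ecx, ebx: ecx=0+151=151
after sub ebx, ecx: ebx=151-151=0
halt.

0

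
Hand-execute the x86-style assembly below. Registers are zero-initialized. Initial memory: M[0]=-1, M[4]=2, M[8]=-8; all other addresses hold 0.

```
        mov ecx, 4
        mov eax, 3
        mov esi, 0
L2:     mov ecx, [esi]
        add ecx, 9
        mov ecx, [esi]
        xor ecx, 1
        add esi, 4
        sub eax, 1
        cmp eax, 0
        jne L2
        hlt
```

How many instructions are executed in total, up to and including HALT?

mov ecx, 4 → ecx=4
mov eax, 3 → eax=3
mov esi, 0 → esi=0
mov ecx, [esi] → ecx=M[0]=-1
add ecx, 9 → ecx=(-1)+9=8
mov ecx, [esi] → ecx=M[0]=-1
xor ecx, 1 → ecx=(-1)^1=-2
add esi, 4 → esi=0+4=4
sub eax, 1 → eax=3-1=2
cmp eax, 0  (cmp 2,0)
jne L2: taken
mov ecx, [esi] → ecx=M[4]=2
add ecx, 9 → ecx=2+9=11
mov ecx, [esi] → ecx=M[4]=2
xor ecx, 1 → ecx=2^1=3
add esi, 4 → esi=4+4=8
sub eax, 1 → eax=2-1=1
cmp eax, 0  (cmp 1,0)
jne L2: taken
mov ecx, [esi] → ecx=M[8]=-8
add ecx, 9 → ecx=(-8)+9=1
mov ecx, [esi] → ecx=M[8]=-8
xor ecx, 1 → ecx=(-8)^1=-7
add esi, 4 → esi=8+4=12
sub eax, 1 → eax=1-1=0
cmp eax, 0  (cmp 0,0)
jne L2: not taken
halt.
Total executed instructions: 28.

28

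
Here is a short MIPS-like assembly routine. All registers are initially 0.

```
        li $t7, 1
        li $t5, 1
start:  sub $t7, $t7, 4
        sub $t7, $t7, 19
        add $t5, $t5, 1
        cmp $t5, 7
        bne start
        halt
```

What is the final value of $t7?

-137

after li $t7, 1: $t7=1
after li $t5, 1: $t5=1
after sub $t7, $t7, 4: $t7=1-4=-3
after sub $t7, $t7, 19: $t7=(-3)-19=-22
after add $t5, $t5, 1: $t5=1+1=2
cmp $t5, 7  (cmp 2,7)
bne start: taken
after sub $t7, $t7, 4: $t7=(-22)-4=-26
after sub $t7, $t7, 19: $t7=(-26)-19=-45
after add $t5, $t5, 1: $t5=2+1=3
cmp $t5, 7  (cmp 3,7)
bne start: taken
after sub $t7, $t7, 4: $t7=(-45)-4=-49
after sub $t7, $t7, 19: $t7=(-49)-19=-68
after add $t5, $t5, 1: $t5=3+1=4
cmp $t5, 7  (cmp 4,7)
bne start: taken
after sub $t7, $t7, 4: $t7=(-68)-4=-72
after sub $t7, $t7, 19: $t7=(-72)-19=-91
after add $t5, $t5, 1: $t5=4+1=5
cmp $t5, 7  (cmp 5,7)
bne start: taken
after sub $t7, $t7, 4: $t7=(-91)-4=-95
after sub $t7, $t7, 19: $t7=(-95)-19=-114
after add $t5, $t5, 1: $t5=5+1=6
cmp $t5, 7  (cmp 6,7)
bne start: taken
after sub $t7, $t7, 4: $t7=(-114)-4=-118
after sub $t7, $t7, 19: $t7=(-118)-19=-137
after add $t5, $t5, 1: $t5=6+1=7
cmp $t5, 7  (cmp 7,7)
bne start: not taken
halt.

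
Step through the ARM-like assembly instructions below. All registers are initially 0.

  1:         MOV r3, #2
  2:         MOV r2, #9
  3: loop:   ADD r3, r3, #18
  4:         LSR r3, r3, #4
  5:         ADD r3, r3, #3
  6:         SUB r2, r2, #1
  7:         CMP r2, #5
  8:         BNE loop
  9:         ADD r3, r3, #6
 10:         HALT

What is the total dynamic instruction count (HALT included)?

after MOV r3, #2: r3=2
after MOV r2, #9: r2=9
after ADD r3, r3, #18: r3=2+18=20
after LSR r3, r3, #4: r3=20>>4=1
after ADD r3, r3, #3: r3=1+3=4
after SUB r2, r2, #1: r2=9-1=8
CMP r2, #5  (cmp 8,5)
BNE loop: taken
after ADD r3, r3, #18: r3=4+18=22
after LSR r3, r3, #4: r3=22>>4=1
after ADD r3, r3, #3: r3=1+3=4
after SUB r2, r2, #1: r2=8-1=7
CMP r2, #5  (cmp 7,5)
BNE loop: taken
after ADD r3, r3, #18: r3=4+18=22
after LSR r3, r3, #4: r3=22>>4=1
after ADD r3, r3, #3: r3=1+3=4
after SUB r2, r2, #1: r2=7-1=6
CMP r2, #5  (cmp 6,5)
BNE loop: taken
after ADD r3, r3, #18: r3=4+18=22
after LSR r3, r3, #4: r3=22>>4=1
after ADD r3, r3, #3: r3=1+3=4
after SUB r2, r2, #1: r2=6-1=5
CMP r2, #5  (cmp 5,5)
BNE loop: not taken
after ADD r3, r3, #6: r3=4+6=10
halt.
Total executed instructions: 28.

28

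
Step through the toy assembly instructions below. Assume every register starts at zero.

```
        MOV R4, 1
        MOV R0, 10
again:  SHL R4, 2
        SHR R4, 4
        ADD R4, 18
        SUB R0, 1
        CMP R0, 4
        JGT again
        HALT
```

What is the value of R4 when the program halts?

R4=1
R0=10
R4=1<<2=4
R4=4>>4=0
R4=0+18=18
R0=10-1=9
CMP R0, 4  (cmp 9,4)
JGT again: taken
R4=18<<2=72
R4=72>>4=4
R4=4+18=22
R0=9-1=8
CMP R0, 4  (cmp 8,4)
JGT again: taken
R4=22<<2=88
R4=88>>4=5
R4=5+18=23
R0=8-1=7
CMP R0, 4  (cmp 7,4)
JGT again: taken
R4=23<<2=92
R4=92>>4=5
R4=5+18=23
R0=7-1=6
CMP R0, 4  (cmp 6,4)
JGT again: taken
R4=23<<2=92
R4=92>>4=5
R4=5+18=23
R0=6-1=5
CMP R0, 4  (cmp 5,4)
JGT again: taken
R4=23<<2=92
R4=92>>4=5
R4=5+18=23
R0=5-1=4
CMP R0, 4  (cmp 4,4)
JGT again: not taken
halt.

23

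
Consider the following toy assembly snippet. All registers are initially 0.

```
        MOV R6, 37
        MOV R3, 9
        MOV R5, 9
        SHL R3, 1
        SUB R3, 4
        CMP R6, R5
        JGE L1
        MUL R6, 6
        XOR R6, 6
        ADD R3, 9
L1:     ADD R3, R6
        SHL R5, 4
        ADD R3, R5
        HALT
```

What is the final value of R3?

R6=37
R3=9
R5=9
R3=9<<1=18
R3=18-4=14
CMP R6, R5  (cmp 37,9)
JGE L1: taken
R3=14+37=51
R5=9<<4=144
R3=51+144=195
halt.

195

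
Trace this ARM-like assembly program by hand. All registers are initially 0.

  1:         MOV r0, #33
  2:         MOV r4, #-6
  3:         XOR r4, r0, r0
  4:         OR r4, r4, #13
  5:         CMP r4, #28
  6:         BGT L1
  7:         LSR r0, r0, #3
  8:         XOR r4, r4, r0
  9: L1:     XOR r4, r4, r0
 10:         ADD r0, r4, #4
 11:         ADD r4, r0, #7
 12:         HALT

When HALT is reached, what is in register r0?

17

MOV r0, #33 → r0=33
MOV r4, #-6 → r4=-6
XOR r4, r0, r0 → r4=33^33=0
OR r4, r4, #13 → r4=0|13=13
CMP r4, #28  (cmp 13,28)
BGT L1: not taken
LSR r0, r0, #3 → r0=33>>3=4
XOR r4, r4, r0 → r4=13^4=9
XOR r4, r4, r0 → r4=9^4=13
ADD r0, r4, #4 → r0=13+4=17
ADD r4, r0, #7 → r4=17+7=24
halt.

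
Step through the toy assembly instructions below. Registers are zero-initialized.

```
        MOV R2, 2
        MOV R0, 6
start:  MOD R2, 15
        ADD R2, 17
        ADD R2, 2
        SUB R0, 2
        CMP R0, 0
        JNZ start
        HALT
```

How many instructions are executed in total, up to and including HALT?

21

MOV R2, 2 → R2=2
MOV R0, 6 → R0=6
MOD R2, 15 → R2=2%15=2
ADD R2, 17 → R2=2+17=19
ADD R2, 2 → R2=19+2=21
SUB R0, 2 → R0=6-2=4
CMP R0, 0  (cmp 4,0)
JNZ start: taken
MOD R2, 15 → R2=21%15=6
ADD R2, 17 → R2=6+17=23
ADD R2, 2 → R2=23+2=25
SUB R0, 2 → R0=4-2=2
CMP R0, 0  (cmp 2,0)
JNZ start: taken
MOD R2, 15 → R2=25%15=10
ADD R2, 17 → R2=10+17=27
ADD R2, 2 → R2=27+2=29
SUB R0, 2 → R0=2-2=0
CMP R0, 0  (cmp 0,0)
JNZ start: not taken
halt.
Total executed instructions: 21.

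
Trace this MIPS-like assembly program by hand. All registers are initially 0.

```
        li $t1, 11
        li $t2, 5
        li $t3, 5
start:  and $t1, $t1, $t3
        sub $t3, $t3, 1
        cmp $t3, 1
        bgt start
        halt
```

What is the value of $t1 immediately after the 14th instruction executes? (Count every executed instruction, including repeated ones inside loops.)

$t1=11
$t2=5
$t3=5
$t1=11&5=1
$t3=5-1=4
cmp $t3, 1  (cmp 4,1)
bgt start: taken
$t1=1&4=0
$t3=4-1=3
cmp $t3, 1  (cmp 3,1)
bgt start: taken
$t1=0&3=0
$t3=3-1=2
cmp $t3, 1  (cmp 2,1)
After step 14: $t1 = 0.

0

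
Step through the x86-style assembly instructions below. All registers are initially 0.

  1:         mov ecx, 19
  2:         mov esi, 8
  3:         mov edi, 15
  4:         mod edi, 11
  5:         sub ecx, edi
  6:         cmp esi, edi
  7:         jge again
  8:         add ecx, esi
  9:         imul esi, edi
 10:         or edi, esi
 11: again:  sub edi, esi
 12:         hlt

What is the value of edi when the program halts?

ecx=19
esi=8
edi=15
edi=15%11=4
ecx=19-4=15
cmp esi, edi  (cmp 8,4)
jge again: taken
edi=4-8=-4
halt.

-4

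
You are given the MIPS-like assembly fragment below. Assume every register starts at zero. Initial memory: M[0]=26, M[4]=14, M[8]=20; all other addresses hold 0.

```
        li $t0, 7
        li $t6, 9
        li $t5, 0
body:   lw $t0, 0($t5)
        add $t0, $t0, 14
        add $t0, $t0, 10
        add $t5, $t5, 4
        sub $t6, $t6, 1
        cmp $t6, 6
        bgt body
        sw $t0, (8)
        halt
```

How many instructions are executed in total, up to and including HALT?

after li $t0, 7: $t0=7
after li $t6, 9: $t6=9
after li $t5, 0: $t5=0
after lw $t0, 0($t5): $t0=M[0]=26
after add $t0, $t0, 14: $t0=26+14=40
after add $t0, $t0, 10: $t0=40+10=50
after add $t5, $t5, 4: $t5=0+4=4
after sub $t6, $t6, 1: $t6=9-1=8
cmp $t6, 6  (cmp 8,6)
bgt body: taken
after lw $t0, 0($t5): $t0=M[4]=14
after add $t0, $t0, 14: $t0=14+14=28
after add $t0, $t0, 10: $t0=28+10=38
after add $t5, $t5, 4: $t5=4+4=8
after sub $t6, $t6, 1: $t6=8-1=7
cmp $t6, 6  (cmp 7,6)
bgt body: taken
after lw $t0, 0($t5): $t0=M[8]=20
after add $t0, $t0, 14: $t0=20+14=34
after add $t0, $t0, 10: $t0=34+10=44
after add $t5, $t5, 4: $t5=8+4=12
after sub $t6, $t6, 1: $t6=7-1=6
cmp $t6, 6  (cmp 6,6)
bgt body: not taken
sw $t0, (8) → M[8]=44
halt.
Total executed instructions: 26.

26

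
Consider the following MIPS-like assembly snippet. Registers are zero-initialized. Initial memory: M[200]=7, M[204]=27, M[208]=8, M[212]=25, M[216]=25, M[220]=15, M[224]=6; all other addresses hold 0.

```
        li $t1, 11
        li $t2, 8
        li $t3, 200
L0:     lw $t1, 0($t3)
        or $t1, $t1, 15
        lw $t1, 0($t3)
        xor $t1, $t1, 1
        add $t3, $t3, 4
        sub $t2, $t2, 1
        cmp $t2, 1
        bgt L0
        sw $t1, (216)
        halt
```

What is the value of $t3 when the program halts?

228

after li $t1, 11: $t1=11
after li $t2, 8: $t2=8
after li $t3, 200: $t3=200
after lw $t1, 0($t3): $t1=M[200]=7
after or $t1, $t1, 15: $t1=7|15=15
after lw $t1, 0($t3): $t1=M[200]=7
after xor $t1, $t1, 1: $t1=7^1=6
after add $t3, $t3, 4: $t3=200+4=204
after sub $t2, $t2, 1: $t2=8-1=7
cmp $t2, 1  (cmp 7,1)
bgt L0: taken
after lw $t1, 0($t3): $t1=M[204]=27
after or $t1, $t1, 15: $t1=27|15=31
after lw $t1, 0($t3): $t1=M[204]=27
after xor $t1, $t1, 1: $t1=27^1=26
after add $t3, $t3, 4: $t3=204+4=208
after sub $t2, $t2, 1: $t2=7-1=6
cmp $t2, 1  (cmp 6,1)
bgt L0: taken
after lw $t1, 0($t3): $t1=M[208]=8
after or $t1, $t1, 15: $t1=8|15=15
after lw $t1, 0($t3): $t1=M[208]=8
after xor $t1, $t1, 1: $t1=8^1=9
after add $t3, $t3, 4: $t3=208+4=212
after sub $t2, $t2, 1: $t2=6-1=5
cmp $t2, 1  (cmp 5,1)
bgt L0: taken
after lw $t1, 0($t3): $t1=M[212]=25
after or $t1, $t1, 15: $t1=25|15=31
after lw $t1, 0($t3): $t1=M[212]=25
after xor $t1, $t1, 1: $t1=25^1=24
after add $t3, $t3, 4: $t3=212+4=216
after sub $t2, $t2, 1: $t2=5-1=4
cmp $t2, 1  (cmp 4,1)
bgt L0: taken
after lw $t1, 0($t3): $t1=M[216]=25
after or $t1, $t1, 15: $t1=25|15=31
after lw $t1, 0($t3): $t1=M[216]=25
after xor $t1, $t1, 1: $t1=25^1=24
after add $t3, $t3, 4: $t3=216+4=220
after sub $t2, $t2, 1: $t2=4-1=3
cmp $t2, 1  (cmp 3,1)
bgt L0: taken
after lw $t1, 0($t3): $t1=M[220]=15
after or $t1, $t1, 15: $t1=15|15=15
after lw $t1, 0($t3): $t1=M[220]=15
after xor $t1, $t1, 1: $t1=15^1=14
after add $t3, $t3, 4: $t3=220+4=224
after sub $t2, $t2, 1: $t2=3-1=2
cmp $t2, 1  (cmp 2,1)
bgt L0: taken
after lw $t1, 0($t3): $t1=M[224]=6
after or $t1, $t1, 15: $t1=6|15=15
after lw $t1, 0($t3): $t1=M[224]=6
after xor $t1, $t1, 1: $t1=6^1=7
after add $t3, $t3, 4: $t3=224+4=228
after sub $t2, $t2, 1: $t2=2-1=1
cmp $t2, 1  (cmp 1,1)
bgt L0: not taken
sw $t1, (216) → M[216]=7
halt.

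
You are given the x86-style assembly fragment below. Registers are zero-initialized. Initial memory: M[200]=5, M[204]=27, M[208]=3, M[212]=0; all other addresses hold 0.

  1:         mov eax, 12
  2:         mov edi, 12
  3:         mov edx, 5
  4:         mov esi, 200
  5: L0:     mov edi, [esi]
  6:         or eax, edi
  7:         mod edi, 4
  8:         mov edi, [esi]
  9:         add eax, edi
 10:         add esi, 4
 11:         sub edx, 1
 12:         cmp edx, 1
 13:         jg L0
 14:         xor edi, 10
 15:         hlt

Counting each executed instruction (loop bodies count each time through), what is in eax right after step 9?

18

after mov eax, 12: eax=12
after mov edi, 12: edi=12
after mov edx, 5: edx=5
after mov esi, 200: esi=200
after mov edi, [esi]: edi=M[200]=5
after or eax, edi: eax=12|5=13
after mod edi, 4: edi=5%4=1
after mov edi, [esi]: edi=M[200]=5
after add eax, edi: eax=13+5=18
After step 9: eax = 18.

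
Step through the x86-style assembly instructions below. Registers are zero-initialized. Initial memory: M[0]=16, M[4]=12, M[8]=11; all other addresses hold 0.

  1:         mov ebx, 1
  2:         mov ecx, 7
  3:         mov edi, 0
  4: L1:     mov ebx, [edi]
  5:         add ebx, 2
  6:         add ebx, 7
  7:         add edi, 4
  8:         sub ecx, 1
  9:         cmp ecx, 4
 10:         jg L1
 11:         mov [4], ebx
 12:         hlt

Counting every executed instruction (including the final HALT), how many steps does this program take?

26

ebx=1
ecx=7
edi=0
ebx=M[0]=16
ebx=16+2=18
ebx=18+7=25
edi=0+4=4
ecx=7-1=6
cmp ecx, 4  (cmp 6,4)
jg L1: taken
ebx=M[4]=12
ebx=12+2=14
ebx=14+7=21
edi=4+4=8
ecx=6-1=5
cmp ecx, 4  (cmp 5,4)
jg L1: taken
ebx=M[8]=11
ebx=11+2=13
ebx=13+7=20
edi=8+4=12
ecx=5-1=4
cmp ecx, 4  (cmp 4,4)
jg L1: not taken
mov [4], ebx → M[4]=20
halt.
Total executed instructions: 26.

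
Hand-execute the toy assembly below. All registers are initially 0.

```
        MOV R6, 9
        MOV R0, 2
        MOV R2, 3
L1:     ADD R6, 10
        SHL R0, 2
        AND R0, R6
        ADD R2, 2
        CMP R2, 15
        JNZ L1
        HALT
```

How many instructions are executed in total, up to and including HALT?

40

after MOV R6, 9: R6=9
after MOV R0, 2: R0=2
after MOV R2, 3: R2=3
after ADD R6, 10: R6=9+10=19
after SHL R0, 2: R0=2<<2=8
after AND R0, R6: R0=8&19=0
after ADD R2, 2: R2=3+2=5
CMP R2, 15  (cmp 5,15)
JNZ L1: taken
after ADD R6, 10: R6=19+10=29
after SHL R0, 2: R0=0<<2=0
after AND R0, R6: R0=0&29=0
after ADD R2, 2: R2=5+2=7
CMP R2, 15  (cmp 7,15)
JNZ L1: taken
after ADD R6, 10: R6=29+10=39
after SHL R0, 2: R0=0<<2=0
after AND R0, R6: R0=0&39=0
after ADD R2, 2: R2=7+2=9
CMP R2, 15  (cmp 9,15)
JNZ L1: taken
after ADD R6, 10: R6=39+10=49
after SHL R0, 2: R0=0<<2=0
after AND R0, R6: R0=0&49=0
after ADD R2, 2: R2=9+2=11
CMP R2, 15  (cmp 11,15)
JNZ L1: taken
after ADD R6, 10: R6=49+10=59
after SHL R0, 2: R0=0<<2=0
after AND R0, R6: R0=0&59=0
after ADD R2, 2: R2=11+2=13
CMP R2, 15  (cmp 13,15)
JNZ L1: taken
after ADD R6, 10: R6=59+10=69
after SHL R0, 2: R0=0<<2=0
after AND R0, R6: R0=0&69=0
after ADD R2, 2: R2=13+2=15
CMP R2, 15  (cmp 15,15)
JNZ L1: not taken
halt.
Total executed instructions: 40.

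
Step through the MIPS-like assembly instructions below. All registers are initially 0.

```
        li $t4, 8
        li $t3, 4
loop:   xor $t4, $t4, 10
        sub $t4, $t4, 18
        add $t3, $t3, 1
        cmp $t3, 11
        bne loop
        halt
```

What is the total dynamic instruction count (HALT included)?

38

after li $t4, 8: $t4=8
after li $t3, 4: $t3=4
after xor $t4, $t4, 10: $t4=8^10=2
after sub $t4, $t4, 18: $t4=2-18=-16
after add $t3, $t3, 1: $t3=4+1=5
cmp $t3, 11  (cmp 5,11)
bne loop: taken
after xor $t4, $t4, 10: $t4=(-16)^10=-6
after sub $t4, $t4, 18: $t4=(-6)-18=-24
after add $t3, $t3, 1: $t3=5+1=6
cmp $t3, 11  (cmp 6,11)
bne loop: taken
after xor $t4, $t4, 10: $t4=(-24)^10=-30
after sub $t4, $t4, 18: $t4=(-30)-18=-48
after add $t3, $t3, 1: $t3=6+1=7
cmp $t3, 11  (cmp 7,11)
bne loop: taken
after xor $t4, $t4, 10: $t4=(-48)^10=-38
after sub $t4, $t4, 18: $t4=(-38)-18=-56
after add $t3, $t3, 1: $t3=7+1=8
cmp $t3, 11  (cmp 8,11)
bne loop: taken
after xor $t4, $t4, 10: $t4=(-56)^10=-62
after sub $t4, $t4, 18: $t4=(-62)-18=-80
after add $t3, $t3, 1: $t3=8+1=9
cmp $t3, 11  (cmp 9,11)
bne loop: taken
after xor $t4, $t4, 10: $t4=(-80)^10=-70
after sub $t4, $t4, 18: $t4=(-70)-18=-88
after add $t3, $t3, 1: $t3=9+1=10
cmp $t3, 11  (cmp 10,11)
bne loop: taken
after xor $t4, $t4, 10: $t4=(-88)^10=-94
after sub $t4, $t4, 18: $t4=(-94)-18=-112
after add $t3, $t3, 1: $t3=10+1=11
cmp $t3, 11  (cmp 11,11)
bne loop: not taken
halt.
Total executed instructions: 38.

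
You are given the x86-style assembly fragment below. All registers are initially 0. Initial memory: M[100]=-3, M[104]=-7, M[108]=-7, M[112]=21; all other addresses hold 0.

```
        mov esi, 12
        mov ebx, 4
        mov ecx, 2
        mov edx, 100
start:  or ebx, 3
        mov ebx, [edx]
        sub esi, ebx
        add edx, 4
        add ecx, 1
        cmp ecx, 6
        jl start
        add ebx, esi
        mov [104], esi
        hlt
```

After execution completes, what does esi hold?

after mov esi, 12: esi=12
after mov ebx, 4: ebx=4
after mov ecx, 2: ecx=2
after mov edx, 100: edx=100
after or ebx, 3: ebx=4|3=7
after mov ebx, [edx]: ebx=M[100]=-3
after sub esi, ebx: esi=12-(-3)=15
after add edx, 4: edx=100+4=104
after add ecx, 1: ecx=2+1=3
cmp ecx, 6  (cmp 3,6)
jl start: taken
after or ebx, 3: ebx=(-3)|3=-1
after mov ebx, [edx]: ebx=M[104]=-7
after sub esi, ebx: esi=15-(-7)=22
after add edx, 4: edx=104+4=108
after add ecx, 1: ecx=3+1=4
cmp ecx, 6  (cmp 4,6)
jl start: taken
after or ebx, 3: ebx=(-7)|3=-5
after mov ebx, [edx]: ebx=M[108]=-7
after sub esi, ebx: esi=22-(-7)=29
after add edx, 4: edx=108+4=112
after add ecx, 1: ecx=4+1=5
cmp ecx, 6  (cmp 5,6)
jl start: taken
after or ebx, 3: ebx=(-7)|3=-5
after mov ebx, [edx]: ebx=M[112]=21
after sub esi, ebx: esi=29-21=8
after add edx, 4: edx=112+4=116
after add ecx, 1: ecx=5+1=6
cmp ecx, 6  (cmp 6,6)
jl start: not taken
after add ebx, esi: ebx=21+8=29
mov [104], esi → M[104]=8
halt.

8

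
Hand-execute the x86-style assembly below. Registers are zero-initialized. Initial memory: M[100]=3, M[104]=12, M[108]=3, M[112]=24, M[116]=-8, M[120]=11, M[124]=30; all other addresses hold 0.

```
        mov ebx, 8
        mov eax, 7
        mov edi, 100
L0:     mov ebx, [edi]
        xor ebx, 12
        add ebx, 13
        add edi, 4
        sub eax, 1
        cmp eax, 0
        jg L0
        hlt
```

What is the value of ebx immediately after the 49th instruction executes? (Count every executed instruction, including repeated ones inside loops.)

31

ebx=8
eax=7
edi=100
ebx=M[100]=3
ebx=3^12=15
ebx=15+13=28
edi=100+4=104
eax=7-1=6
cmp eax, 0  (cmp 6,0)
jg L0: taken
ebx=M[104]=12
ebx=12^12=0
ebx=0+13=13
edi=104+4=108
eax=6-1=5
cmp eax, 0  (cmp 5,0)
jg L0: taken
ebx=M[108]=3
ebx=3^12=15
ebx=15+13=28
edi=108+4=112
eax=5-1=4
cmp eax, 0  (cmp 4,0)
jg L0: taken
ebx=M[112]=24
ebx=24^12=20
ebx=20+13=33
edi=112+4=116
eax=4-1=3
cmp eax, 0  (cmp 3,0)
jg L0: taken
ebx=M[116]=-8
ebx=(-8)^12=-12
ebx=(-12)+13=1
edi=116+4=120
eax=3-1=2
cmp eax, 0  (cmp 2,0)
jg L0: taken
ebx=M[120]=11
ebx=11^12=7
ebx=7+13=20
edi=120+4=124
eax=2-1=1
cmp eax, 0  (cmp 1,0)
jg L0: taken
ebx=M[124]=30
ebx=30^12=18
ebx=18+13=31
edi=124+4=128
After step 49: ebx = 31.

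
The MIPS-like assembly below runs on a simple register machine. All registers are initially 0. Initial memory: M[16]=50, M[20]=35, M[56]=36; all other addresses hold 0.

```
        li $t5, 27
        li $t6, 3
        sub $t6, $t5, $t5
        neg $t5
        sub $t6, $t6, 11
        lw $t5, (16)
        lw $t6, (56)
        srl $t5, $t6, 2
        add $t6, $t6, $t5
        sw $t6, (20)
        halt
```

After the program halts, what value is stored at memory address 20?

after li $t5, 27: $t5=27
after li $t6, 3: $t6=3
after sub $t6, $t5, $t5: $t6=27-27=0
after neg $t5: $t5=-(27)=-27
after sub $t6, $t6, 11: $t6=0-11=-11
after lw $t5, (16): $t5=M[16]=50
after lw $t6, (56): $t6=M[56]=36
after srl $t5, $t6, 2: $t5=36>>2=9
after add $t6, $t6, $t5: $t6=36+9=45
sw $t6, (20) → M[20]=45
halt.

45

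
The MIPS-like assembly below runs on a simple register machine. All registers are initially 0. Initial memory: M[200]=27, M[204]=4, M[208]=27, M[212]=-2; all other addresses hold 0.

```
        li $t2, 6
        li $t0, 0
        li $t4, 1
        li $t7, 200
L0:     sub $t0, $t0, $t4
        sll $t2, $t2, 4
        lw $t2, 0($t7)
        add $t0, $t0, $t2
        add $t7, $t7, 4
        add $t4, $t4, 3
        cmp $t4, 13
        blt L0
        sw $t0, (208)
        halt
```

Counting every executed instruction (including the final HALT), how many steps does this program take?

after li $t2, 6: $t2=6
after li $t0, 0: $t0=0
after li $t4, 1: $t4=1
after li $t7, 200: $t7=200
after sub $t0, $t0, $t4: $t0=0-1=-1
after sll $t2, $t2, 4: $t2=6<<4=96
after lw $t2, 0($t7): $t2=M[200]=27
after add $t0, $t0, $t2: $t0=(-1)+27=26
after add $t7, $t7, 4: $t7=200+4=204
after add $t4, $t4, 3: $t4=1+3=4
cmp $t4, 13  (cmp 4,13)
blt L0: taken
after sub $t0, $t0, $t4: $t0=26-4=22
after sll $t2, $t2, 4: $t2=27<<4=432
after lw $t2, 0($t7): $t2=M[204]=4
after add $t0, $t0, $t2: $t0=22+4=26
after add $t7, $t7, 4: $t7=204+4=208
after add $t4, $t4, 3: $t4=4+3=7
cmp $t4, 13  (cmp 7,13)
blt L0: taken
after sub $t0, $t0, $t4: $t0=26-7=19
after sll $t2, $t2, 4: $t2=4<<4=64
after lw $t2, 0($t7): $t2=M[208]=27
after add $t0, $t0, $t2: $t0=19+27=46
after add $t7, $t7, 4: $t7=208+4=212
after add $t4, $t4, 3: $t4=7+3=10
cmp $t4, 13  (cmp 10,13)
blt L0: taken
after sub $t0, $t0, $t4: $t0=46-10=36
after sll $t2, $t2, 4: $t2=27<<4=432
after lw $t2, 0($t7): $t2=M[212]=-2
after add $t0, $t0, $t2: $t0=36+(-2)=34
after add $t7, $t7, 4: $t7=212+4=216
after add $t4, $t4, 3: $t4=10+3=13
cmp $t4, 13  (cmp 13,13)
blt L0: not taken
sw $t0, (208) → M[208]=34
halt.
Total executed instructions: 38.

38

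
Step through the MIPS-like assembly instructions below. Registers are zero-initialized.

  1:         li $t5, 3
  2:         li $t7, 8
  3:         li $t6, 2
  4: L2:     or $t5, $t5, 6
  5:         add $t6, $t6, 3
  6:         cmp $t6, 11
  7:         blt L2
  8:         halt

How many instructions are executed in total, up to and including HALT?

16

after li $t5, 3: $t5=3
after li $t7, 8: $t7=8
after li $t6, 2: $t6=2
after or $t5, $t5, 6: $t5=3|6=7
after add $t6, $t6, 3: $t6=2+3=5
cmp $t6, 11  (cmp 5,11)
blt L2: taken
after or $t5, $t5, 6: $t5=7|6=7
after add $t6, $t6, 3: $t6=5+3=8
cmp $t6, 11  (cmp 8,11)
blt L2: taken
after or $t5, $t5, 6: $t5=7|6=7
after add $t6, $t6, 3: $t6=8+3=11
cmp $t6, 11  (cmp 11,11)
blt L2: not taken
halt.
Total executed instructions: 16.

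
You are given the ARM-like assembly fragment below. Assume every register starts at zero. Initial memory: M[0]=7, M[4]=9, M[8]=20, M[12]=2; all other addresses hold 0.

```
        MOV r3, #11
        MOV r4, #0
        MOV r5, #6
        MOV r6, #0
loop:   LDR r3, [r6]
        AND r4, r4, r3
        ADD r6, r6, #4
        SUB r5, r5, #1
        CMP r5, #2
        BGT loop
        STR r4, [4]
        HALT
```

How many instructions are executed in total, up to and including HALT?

r3=11
r4=0
r5=6
r6=0
r3=M[0]=7
r4=0&7=0
r6=0+4=4
r5=6-1=5
CMP r5, #2  (cmp 5,2)
BGT loop: taken
r3=M[4]=9
r4=0&9=0
r6=4+4=8
r5=5-1=4
CMP r5, #2  (cmp 4,2)
BGT loop: taken
r3=M[8]=20
r4=0&20=0
r6=8+4=12
r5=4-1=3
CMP r5, #2  (cmp 3,2)
BGT loop: taken
r3=M[12]=2
r4=0&2=0
r6=12+4=16
r5=3-1=2
CMP r5, #2  (cmp 2,2)
BGT loop: not taken
STR r4, [4] → M[4]=0
halt.
Total executed instructions: 30.

30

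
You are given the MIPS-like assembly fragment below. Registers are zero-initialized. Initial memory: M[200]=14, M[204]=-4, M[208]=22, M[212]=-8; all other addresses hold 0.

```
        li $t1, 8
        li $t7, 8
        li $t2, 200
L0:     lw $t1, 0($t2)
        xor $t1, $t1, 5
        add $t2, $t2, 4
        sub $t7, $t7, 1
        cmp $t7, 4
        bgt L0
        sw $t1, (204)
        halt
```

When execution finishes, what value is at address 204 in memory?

-3

$t1=8
$t7=8
$t2=200
$t1=M[200]=14
$t1=14^5=11
$t2=200+4=204
$t7=8-1=7
cmp $t7, 4  (cmp 7,4)
bgt L0: taken
$t1=M[204]=-4
$t1=(-4)^5=-7
$t2=204+4=208
$t7=7-1=6
cmp $t7, 4  (cmp 6,4)
bgt L0: taken
$t1=M[208]=22
$t1=22^5=19
$t2=208+4=212
$t7=6-1=5
cmp $t7, 4  (cmp 5,4)
bgt L0: taken
$t1=M[212]=-8
$t1=(-8)^5=-3
$t2=212+4=216
$t7=5-1=4
cmp $t7, 4  (cmp 4,4)
bgt L0: not taken
sw $t1, (204) → M[204]=-3
halt.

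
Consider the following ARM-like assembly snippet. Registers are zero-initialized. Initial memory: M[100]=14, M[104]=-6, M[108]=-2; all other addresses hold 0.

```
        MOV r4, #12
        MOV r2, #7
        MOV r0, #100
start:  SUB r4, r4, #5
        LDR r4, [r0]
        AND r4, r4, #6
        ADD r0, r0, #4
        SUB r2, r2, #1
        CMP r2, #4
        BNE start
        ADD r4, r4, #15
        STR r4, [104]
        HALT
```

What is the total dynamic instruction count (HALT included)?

after MOV r4, #12: r4=12
after MOV r2, #7: r2=7
after MOV r0, #100: r0=100
after SUB r4, r4, #5: r4=12-5=7
after LDR r4, [r0]: r4=M[100]=14
after AND r4, r4, #6: r4=14&6=6
after ADD r0, r0, #4: r0=100+4=104
after SUB r2, r2, #1: r2=7-1=6
CMP r2, #4  (cmp 6,4)
BNE start: taken
after SUB r4, r4, #5: r4=6-5=1
after LDR r4, [r0]: r4=M[104]=-6
after AND r4, r4, #6: r4=(-6)&6=2
after ADD r0, r0, #4: r0=104+4=108
after SUB r2, r2, #1: r2=6-1=5
CMP r2, #4  (cmp 5,4)
BNE start: taken
after SUB r4, r4, #5: r4=2-5=-3
after LDR r4, [r0]: r4=M[108]=-2
after AND r4, r4, #6: r4=(-2)&6=6
after ADD r0, r0, #4: r0=108+4=112
after SUB r2, r2, #1: r2=5-1=4
CMP r2, #4  (cmp 4,4)
BNE start: not taken
after ADD r4, r4, #15: r4=6+15=21
STR r4, [104] → M[104]=21
halt.
Total executed instructions: 27.

27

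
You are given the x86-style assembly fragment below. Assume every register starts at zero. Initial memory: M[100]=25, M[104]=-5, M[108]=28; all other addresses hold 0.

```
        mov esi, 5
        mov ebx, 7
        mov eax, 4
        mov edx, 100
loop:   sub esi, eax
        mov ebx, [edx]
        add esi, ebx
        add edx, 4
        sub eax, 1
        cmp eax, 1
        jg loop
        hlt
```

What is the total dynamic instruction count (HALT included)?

after mov esi, 5: esi=5
after mov ebx, 7: ebx=7
after mov eax, 4: eax=4
after mov edx, 100: edx=100
after sub esi, eax: esi=5-4=1
after mov ebx, [edx]: ebx=M[100]=25
after add esi, ebx: esi=1+25=26
after add edx, 4: edx=100+4=104
after sub eax, 1: eax=4-1=3
cmp eax, 1  (cmp 3,1)
jg loop: taken
after sub esi, eax: esi=26-3=23
after mov ebx, [edx]: ebx=M[104]=-5
after add esi, ebx: esi=23+(-5)=18
after add edx, 4: edx=104+4=108
after sub eax, 1: eax=3-1=2
cmp eax, 1  (cmp 2,1)
jg loop: taken
after sub esi, eax: esi=18-2=16
after mov ebx, [edx]: ebx=M[108]=28
after add esi, ebx: esi=16+28=44
after add edx, 4: edx=108+4=112
after sub eax, 1: eax=2-1=1
cmp eax, 1  (cmp 1,1)
jg loop: not taken
halt.
Total executed instructions: 26.

26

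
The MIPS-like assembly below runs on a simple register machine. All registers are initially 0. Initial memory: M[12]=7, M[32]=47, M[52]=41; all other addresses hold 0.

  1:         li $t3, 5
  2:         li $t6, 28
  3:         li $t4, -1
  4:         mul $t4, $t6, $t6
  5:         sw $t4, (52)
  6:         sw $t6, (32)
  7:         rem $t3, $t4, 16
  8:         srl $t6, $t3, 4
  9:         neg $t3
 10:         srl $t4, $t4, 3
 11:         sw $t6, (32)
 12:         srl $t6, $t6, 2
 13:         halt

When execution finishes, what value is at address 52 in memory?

784

after li $t3, 5: $t3=5
after li $t6, 28: $t6=28
after li $t4, -1: $t4=-1
after mul $t4, $t6, $t6: $t4=28*28=784
sw $t4, (52) → M[52]=784
sw $t6, (32) → M[32]=28
after rem $t3, $t4, 16: $t3=784%16=0
after srl $t6, $t3, 4: $t6=0>>4=0
after neg $t3: $t3=-(0)=0
after srl $t4, $t4, 3: $t4=784>>3=98
sw $t6, (32) → M[32]=0
after srl $t6, $t6, 2: $t6=0>>2=0
halt.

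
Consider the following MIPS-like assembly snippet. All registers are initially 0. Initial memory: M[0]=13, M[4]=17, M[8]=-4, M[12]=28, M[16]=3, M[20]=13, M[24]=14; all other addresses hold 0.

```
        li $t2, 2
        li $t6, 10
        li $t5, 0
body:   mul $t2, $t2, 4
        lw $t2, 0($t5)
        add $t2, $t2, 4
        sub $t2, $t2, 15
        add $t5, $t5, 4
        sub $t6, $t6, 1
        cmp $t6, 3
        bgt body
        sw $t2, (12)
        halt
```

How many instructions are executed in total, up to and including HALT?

61

after li $t2, 2: $t2=2
after li $t6, 10: $t6=10
after li $t5, 0: $t5=0
after mul $t2, $t2, 4: $t2=2*4=8
after lw $t2, 0($t5): $t2=M[0]=13
after add $t2, $t2, 4: $t2=13+4=17
after sub $t2, $t2, 15: $t2=17-15=2
after add $t5, $t5, 4: $t5=0+4=4
after sub $t6, $t6, 1: $t6=10-1=9
cmp $t6, 3  (cmp 9,3)
bgt body: taken
after mul $t2, $t2, 4: $t2=2*4=8
after lw $t2, 0($t5): $t2=M[4]=17
after add $t2, $t2, 4: $t2=17+4=21
after sub $t2, $t2, 15: $t2=21-15=6
after add $t5, $t5, 4: $t5=4+4=8
after sub $t6, $t6, 1: $t6=9-1=8
cmp $t6, 3  (cmp 8,3)
bgt body: taken
after mul $t2, $t2, 4: $t2=6*4=24
after lw $t2, 0($t5): $t2=M[8]=-4
after add $t2, $t2, 4: $t2=(-4)+4=0
after sub $t2, $t2, 15: $t2=0-15=-15
after add $t5, $t5, 4: $t5=8+4=12
after sub $t6, $t6, 1: $t6=8-1=7
cmp $t6, 3  (cmp 7,3)
bgt body: taken
after mul $t2, $t2, 4: $t2=(-15)*4=-60
after lw $t2, 0($t5): $t2=M[12]=28
after add $t2, $t2, 4: $t2=28+4=32
after sub $t2, $t2, 15: $t2=32-15=17
after add $t5, $t5, 4: $t5=12+4=16
after sub $t6, $t6, 1: $t6=7-1=6
cmp $t6, 3  (cmp 6,3)
bgt body: taken
after mul $t2, $t2, 4: $t2=17*4=68
after lw $t2, 0($t5): $t2=M[16]=3
after add $t2, $t2, 4: $t2=3+4=7
after sub $t2, $t2, 15: $t2=7-15=-8
after add $t5, $t5, 4: $t5=16+4=20
after sub $t6, $t6, 1: $t6=6-1=5
cmp $t6, 3  (cmp 5,3)
bgt body: taken
after mul $t2, $t2, 4: $t2=(-8)*4=-32
after lw $t2, 0($t5): $t2=M[20]=13
after add $t2, $t2, 4: $t2=13+4=17
after sub $t2, $t2, 15: $t2=17-15=2
after add $t5, $t5, 4: $t5=20+4=24
after sub $t6, $t6, 1: $t6=5-1=4
cmp $t6, 3  (cmp 4,3)
bgt body: taken
after mul $t2, $t2, 4: $t2=2*4=8
after lw $t2, 0($t5): $t2=M[24]=14
after add $t2, $t2, 4: $t2=14+4=18
after sub $t2, $t2, 15: $t2=18-15=3
after add $t5, $t5, 4: $t5=24+4=28
after sub $t6, $t6, 1: $t6=4-1=3
cmp $t6, 3  (cmp 3,3)
bgt body: not taken
sw $t2, (12) → M[12]=3
halt.
Total executed instructions: 61.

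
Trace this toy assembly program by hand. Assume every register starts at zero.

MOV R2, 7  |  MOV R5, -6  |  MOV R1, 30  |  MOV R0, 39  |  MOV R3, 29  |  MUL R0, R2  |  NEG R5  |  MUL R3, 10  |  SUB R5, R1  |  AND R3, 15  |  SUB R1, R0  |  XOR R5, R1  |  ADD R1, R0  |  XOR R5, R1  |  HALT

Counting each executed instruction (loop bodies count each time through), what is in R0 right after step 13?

after MOV R2, 7: R2=7
after MOV R5, -6: R5=-6
after MOV R1, 30: R1=30
after MOV R0, 39: R0=39
after MOV R3, 29: R3=29
after MUL R0, R2: R0=39*7=273
after NEG R5: R5=-(-6)=6
after MUL R3, 10: R3=29*10=290
after SUB R5, R1: R5=6-30=-24
after AND R3, 15: R3=290&15=2
after SUB R1, R0: R1=30-273=-243
after XOR R5, R1: R5=(-24)^(-243)=229
after ADD R1, R0: R1=(-243)+273=30
After step 13: R0 = 273.

273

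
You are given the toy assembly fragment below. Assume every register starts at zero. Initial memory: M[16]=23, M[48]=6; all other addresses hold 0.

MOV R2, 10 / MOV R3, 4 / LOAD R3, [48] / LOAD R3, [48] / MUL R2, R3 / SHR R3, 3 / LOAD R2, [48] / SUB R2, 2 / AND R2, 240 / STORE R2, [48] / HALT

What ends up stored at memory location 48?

0

after MOV R2, 10: R2=10
after MOV R3, 4: R3=4
after LOAD R3, [48]: R3=M[48]=6
after LOAD R3, [48]: R3=M[48]=6
after MUL R2, R3: R2=10*6=60
after SHR R3, 3: R3=6>>3=0
after LOAD R2, [48]: R2=M[48]=6
after SUB R2, 2: R2=6-2=4
after AND R2, 240: R2=4&240=0
STORE R2, [48] → M[48]=0
halt.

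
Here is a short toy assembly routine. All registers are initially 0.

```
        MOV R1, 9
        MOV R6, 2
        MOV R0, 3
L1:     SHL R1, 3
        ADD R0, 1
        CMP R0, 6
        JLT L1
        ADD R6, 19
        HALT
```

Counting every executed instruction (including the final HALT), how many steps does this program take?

R1=9
R6=2
R0=3
R1=9<<3=72
R0=3+1=4
CMP R0, 6  (cmp 4,6)
JLT L1: taken
R1=72<<3=576
R0=4+1=5
CMP R0, 6  (cmp 5,6)
JLT L1: taken
R1=576<<3=4608
R0=5+1=6
CMP R0, 6  (cmp 6,6)
JLT L1: not taken
R6=2+19=21
halt.
Total executed instructions: 17.

17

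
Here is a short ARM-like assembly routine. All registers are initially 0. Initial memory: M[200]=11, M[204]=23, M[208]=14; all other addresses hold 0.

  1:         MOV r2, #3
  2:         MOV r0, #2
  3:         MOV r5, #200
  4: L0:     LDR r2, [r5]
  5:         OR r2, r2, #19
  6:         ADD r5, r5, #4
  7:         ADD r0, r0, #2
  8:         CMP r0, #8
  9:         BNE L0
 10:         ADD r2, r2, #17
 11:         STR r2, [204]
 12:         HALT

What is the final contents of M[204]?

after MOV r2, #3: r2=3
after MOV r0, #2: r0=2
after MOV r5, #200: r5=200
after LDR r2, [r5]: r2=M[200]=11
after OR r2, r2, #19: r2=11|19=27
after ADD r5, r5, #4: r5=200+4=204
after ADD r0, r0, #2: r0=2+2=4
CMP r0, #8  (cmp 4,8)
BNE L0: taken
after LDR r2, [r5]: r2=M[204]=23
after OR r2, r2, #19: r2=23|19=23
after ADD r5, r5, #4: r5=204+4=208
after ADD r0, r0, #2: r0=4+2=6
CMP r0, #8  (cmp 6,8)
BNE L0: taken
after LDR r2, [r5]: r2=M[208]=14
after OR r2, r2, #19: r2=14|19=31
after ADD r5, r5, #4: r5=208+4=212
after ADD r0, r0, #2: r0=6+2=8
CMP r0, #8  (cmp 8,8)
BNE L0: not taken
after ADD r2, r2, #17: r2=31+17=48
STR r2, [204] → M[204]=48
halt.

48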